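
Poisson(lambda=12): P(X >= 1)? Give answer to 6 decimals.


P(X>=1) = 1 - P(X<=0) = 1 - (e^(-12)*12^0/0!)
≈ 1 - 0.0000061442 = 0.9999938558
≈ 0.999994

0.999994


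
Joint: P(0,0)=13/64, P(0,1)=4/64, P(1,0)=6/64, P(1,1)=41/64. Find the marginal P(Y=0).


P(Y=0) = P(0,0)+P(1,0) = 13/64 + 6/64 = 19/64

19/64


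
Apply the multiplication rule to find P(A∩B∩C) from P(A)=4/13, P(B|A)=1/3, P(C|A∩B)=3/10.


P(A∩B∩C) = P(A) * P(B|A) * P(C|A∩B)
= 4/13 * 1/3 * 3/10
= 4/39 * 3/10 = 2/65

2/65


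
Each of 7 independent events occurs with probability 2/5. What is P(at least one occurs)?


P(at least one) = 1 - P(none)
P(none) = (1 - 2/5)^7 = (3/5)^7 = 2187/78125
P(at least one) = 1 - 2187/78125 = 75938/78125

75938/78125


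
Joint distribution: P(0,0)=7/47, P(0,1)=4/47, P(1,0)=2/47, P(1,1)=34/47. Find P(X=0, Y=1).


Read from table: P(X=0, Y=1) = 4/47

4/47


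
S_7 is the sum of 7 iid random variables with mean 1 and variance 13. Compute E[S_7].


E[S_n] = n*E[X_1] = 7*1 = 7

7


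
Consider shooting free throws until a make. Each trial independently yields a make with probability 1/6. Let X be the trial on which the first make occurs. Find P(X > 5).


P(X > 5) = P(first 5 trials all fail) = (1-p)^5 = (5/6)^5 = 3125/7776

3125/7776


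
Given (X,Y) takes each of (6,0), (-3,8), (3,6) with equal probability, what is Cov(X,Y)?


E[X]=2, E[Y]=14/3, E[XY]=-2
Cov(X,Y) = E[XY] - E[X]E[Y] = -2 - 2*14/3 = -34/3

-34/3


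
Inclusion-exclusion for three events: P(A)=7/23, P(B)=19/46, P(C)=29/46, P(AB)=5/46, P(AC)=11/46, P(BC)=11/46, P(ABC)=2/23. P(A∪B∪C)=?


P(A∪B∪C) = P(A)+P(B)+P(C) - P(AB)-P(AC)-P(BC) + P(ABC)
= 7/23+19/46+29/46 - 5/46-11/46-11/46 + 2/23
= 39/46

39/46


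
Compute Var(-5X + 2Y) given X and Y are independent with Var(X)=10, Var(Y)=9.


Independence => Cov(X,Y)=0
Var(-5X + 2Y) = (-5)^2*Var(X) + 2^2*Var(Y)
= 25*10 + 4*9 = 286

286


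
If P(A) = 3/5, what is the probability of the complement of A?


P(A') = 1 - P(A) = 1 - 3/5 = 2/5

2/5


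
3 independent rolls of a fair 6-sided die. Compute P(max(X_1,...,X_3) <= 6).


P(max <= 6) = P(all X_i <= 6) = (P(X_1 <= 6))^3
= (6/6)^3 = 1^3 = 1

1


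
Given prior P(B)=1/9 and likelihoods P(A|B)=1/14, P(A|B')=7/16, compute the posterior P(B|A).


P(A) = P(A|B)P(B) + P(A|B')P(B') = 1/14*1/9 + 7/16*8/9 = 25/63
P(B|A) = P(A|B)P(B)/P(A) = (1/126)/(25/63) = 1/50

1/50


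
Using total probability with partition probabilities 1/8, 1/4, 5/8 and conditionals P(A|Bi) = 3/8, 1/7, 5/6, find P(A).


P(A) = P(A|B1)P(B1) + P(A|B2)P(B2) + P(A|B3)P(B3)
= 3/8*1/8 + 1/7*1/4 + 5/6*5/8
= 3/64 + 1/28 + 25/48 = 811/1344

811/1344


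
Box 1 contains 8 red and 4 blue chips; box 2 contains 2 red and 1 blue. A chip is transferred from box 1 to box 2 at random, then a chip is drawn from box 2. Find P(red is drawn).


P(transfer red) = 8/12 = 2/3; P(transfer blue) = 1/3
If red transferred: Urn II has 3 red of 4, so P(red|red moved) = 3/4
If blue transferred: Urn II has 2 red of 4, so P(red|blue moved) = 1/2
By total probability: P(red) = 2/3*3/4 + 1/3*1/2 = 2/3

2/3


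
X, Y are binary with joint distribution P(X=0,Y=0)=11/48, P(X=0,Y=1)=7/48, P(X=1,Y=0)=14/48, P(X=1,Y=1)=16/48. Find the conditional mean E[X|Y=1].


P(Y=1) = 23/48
E[X|Y=1] = (0*7 + 1*16)/23 = 16/23

16/23


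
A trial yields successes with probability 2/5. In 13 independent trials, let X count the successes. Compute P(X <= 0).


P(X<=0) = P(X=0)
= 1594323/1220703125
= 1594323/1220703125

1594323/1220703125


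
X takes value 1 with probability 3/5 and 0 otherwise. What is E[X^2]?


For Bernoulli: X in {0,1}
E[X^2] = 0^2*(1-3/5) + 1^2*3/5 = 3/5

3/5


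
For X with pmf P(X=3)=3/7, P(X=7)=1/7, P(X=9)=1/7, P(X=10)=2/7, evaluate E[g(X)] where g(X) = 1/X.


E[1/X] = sum(g(x)*P(x))
= 1/3*3/7 + 1/7*1/7 + 1/9*1/7 + 1/10*2/7
= 458/2205

458/2205


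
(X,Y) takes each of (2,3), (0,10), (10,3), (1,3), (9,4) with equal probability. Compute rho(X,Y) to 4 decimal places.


Cov(X,Y) = -5.2400, Var(X) = 17.8400, Var(Y) = 7.4400
rho = Cov/(sqrt(VarX)*sqrt(VarY)) = -0.4548

-0.4548


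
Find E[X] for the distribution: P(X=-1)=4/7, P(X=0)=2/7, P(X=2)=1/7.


E[X] = sum(x * P(x))
= -1*4/7 + 0*2/7 + 2*1/7
= -2/7

-2/7


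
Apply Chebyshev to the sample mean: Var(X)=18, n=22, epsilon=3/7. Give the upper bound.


Var(Xbar) = Var(X)/n = 18/22
Chebyshev: P(|Xbar-mu| >= 3/7) <= Var(Xbar)/(3/7)^2 = (9/11)/(9/49) = 49/11
Bound exceeds 1, so trivial bound: 1

1


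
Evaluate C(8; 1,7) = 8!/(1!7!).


8! = 40320
Denominator: 1!=1 * 7!=5040
Coefficient = 40320 / 5040 = 8

8


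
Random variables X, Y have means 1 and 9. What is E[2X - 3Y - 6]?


E[2X - 3Y - 6] = 2*E[X] - 3*E[Y] - 6
= (2)*(1) + (-3)*(9) + (-6)
= 2 - 27 - 6 = -31

-31


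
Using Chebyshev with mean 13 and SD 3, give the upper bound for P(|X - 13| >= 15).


k = 15/3 = 5
Chebyshev: P(|X-mu| >= k*sigma) <= 1/k^2 = 1/5^2 = 1/25

1/25


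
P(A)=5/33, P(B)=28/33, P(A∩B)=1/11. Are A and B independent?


P(A)*P(B) = 5/33*28/33 = 140/1089
P(A∩B) = 1/11 != 140/1089, so not independent

No, A and B are not independent


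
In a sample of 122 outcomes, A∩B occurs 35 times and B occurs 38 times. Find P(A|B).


P(A|B) = P(A∩B)/P(B) = (35/122)/(38/122) = 35/38

35/38


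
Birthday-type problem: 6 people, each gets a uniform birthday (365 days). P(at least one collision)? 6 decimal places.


P(all different) = prod((365-i)/365 for i=0..5) = 0.959538
P(at least one match) = 1 - 0.959538 = 0.040462

0.040462


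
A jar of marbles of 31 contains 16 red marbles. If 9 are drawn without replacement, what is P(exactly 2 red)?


P(X=2) = C(16,2)*C(15,7) / C(31,9)
= 120*6435 / 20160075
= 772200/20160075 = 792/20677

792/20677


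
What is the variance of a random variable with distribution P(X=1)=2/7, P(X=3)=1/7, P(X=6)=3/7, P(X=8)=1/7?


E[X] = 31/7, E[X^2] = 183/7
Var(X) = E[X^2] - (E[X])^2 = 183/7 - (31/7)^2 = 320/49

320/49


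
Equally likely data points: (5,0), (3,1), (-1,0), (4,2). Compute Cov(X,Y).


E[X]=11/4, E[Y]=3/4, E[XY]=11/4
Cov(X,Y) = E[XY] - E[X]E[Y] = 11/4 - 11/4*3/4 = 11/16

11/16


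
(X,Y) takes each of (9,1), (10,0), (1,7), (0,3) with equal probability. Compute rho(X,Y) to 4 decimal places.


Cov(X,Y) = -9.7500, Var(X) = 20.5000, Var(Y) = 7.1875
rho = Cov/(sqrt(VarX)*sqrt(VarY)) = -0.8032

-0.8032


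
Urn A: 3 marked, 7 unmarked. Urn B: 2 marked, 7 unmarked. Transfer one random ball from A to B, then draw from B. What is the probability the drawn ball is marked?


P(transfer marked) = 3/10; P(transfer unmarked) = 7/10
If marked transferred: Urn II has 3 marked of 10, so P(marked|marked moved) = 3/10
If unmarked transferred: Urn II has 2 marked of 10, so P(marked|unmarked moved) = 1/5
By total probability: P(marked) = 3/10*3/10 + 7/10*1/5 = 23/100

23/100


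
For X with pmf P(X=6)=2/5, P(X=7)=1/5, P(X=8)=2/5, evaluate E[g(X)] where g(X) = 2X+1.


E[2X+1] = sum(g(x)*P(x))
= 13*2/5 + 15*1/5 + 17*2/5
= 15

15


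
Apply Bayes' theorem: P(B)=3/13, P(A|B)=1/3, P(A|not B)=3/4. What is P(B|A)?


P(A) = P(A|B)P(B) + P(A|B')P(B') = 1/3*3/13 + 3/4*10/13 = 17/26
P(B|A) = P(A|B)P(B)/P(A) = (1/13)/(17/26) = 2/17

2/17


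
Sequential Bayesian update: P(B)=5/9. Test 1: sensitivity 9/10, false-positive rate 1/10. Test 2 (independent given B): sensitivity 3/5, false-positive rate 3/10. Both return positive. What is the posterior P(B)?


After test 1: P(+) = 9/10*5/9 + 1/10*4/9 = 49/90
P(B|+) = (1/2)/(49/90) = 45/49
After test 2 (use post1 as new prior): P(+) = 3/5*45/49 + 3/10*4/49 = 141/245
P(B|+,+) = (27/49)/(141/245) = 45/47

45/47


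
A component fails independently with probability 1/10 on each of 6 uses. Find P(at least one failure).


P(at least one) = 1 - P(none)
P(none) = (1 - 1/10)^6 = (9/10)^6 = 531441/1000000
P(at least one) = 1 - 531441/1000000 = 468559/1000000

468559/1000000


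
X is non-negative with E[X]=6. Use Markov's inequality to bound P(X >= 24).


Markov: P(X >= a) <= E[X]/a
P(X >= 24) <= 6/24 = 1/4

1/4


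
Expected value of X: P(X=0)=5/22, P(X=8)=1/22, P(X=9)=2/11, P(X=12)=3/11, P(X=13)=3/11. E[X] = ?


E[X] = sum(x * P(x))
= 0*5/22 + 8*1/22 + 9*2/11 + 12*3/11 + 13*3/11
= 97/11

97/11


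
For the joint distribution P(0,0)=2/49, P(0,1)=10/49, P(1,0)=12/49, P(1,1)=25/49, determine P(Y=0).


P(Y=0) = P(0,0)+P(1,0) = 2/49 + 12/49 = 14/49 = 2/7

2/7


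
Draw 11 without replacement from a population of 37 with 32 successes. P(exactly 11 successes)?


P(X=11) = C(32,11)*C(5,0) / C(37,11)
= 129024480*1 / 854992152
= 129024480/854992152 = 5980/39627

5980/39627


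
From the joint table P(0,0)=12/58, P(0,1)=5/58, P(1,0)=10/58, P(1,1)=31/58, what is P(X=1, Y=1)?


Read from table: P(X=1, Y=1) = 31/58

31/58


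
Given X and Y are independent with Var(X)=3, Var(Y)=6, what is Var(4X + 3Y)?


Independence => Cov(X,Y)=0
Var(4X + 3Y) = 4^2*Var(X) + 3^2*Var(Y)
= 16*3 + 9*6 = 102

102


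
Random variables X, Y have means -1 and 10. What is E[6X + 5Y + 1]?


E[6X + 5Y + 1] = 6*E[X] + 5*E[Y] + 1
= (6)*(-1) + (5)*(10) + (1)
= -6 + 50 + 1 = 45

45


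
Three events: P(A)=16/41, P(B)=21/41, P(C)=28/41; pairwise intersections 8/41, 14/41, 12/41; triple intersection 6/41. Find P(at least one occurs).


P(A∪B∪C) = P(A)+P(B)+P(C) - P(AB)-P(AC)-P(BC) + P(ABC)
= 16/41+21/41+28/41 - 8/41-14/41-12/41 + 6/41
= 37/41

37/41


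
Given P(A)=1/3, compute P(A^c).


P(A') = 1 - P(A) = 1 - 1/3 = 2/3

2/3


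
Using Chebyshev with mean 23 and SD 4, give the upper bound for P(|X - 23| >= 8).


k = 8/4 = 2
Chebyshev: P(|X-mu| >= k*sigma) <= 1/k^2 = 1/2^2 = 1/4

1/4


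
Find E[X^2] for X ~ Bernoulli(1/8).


For Bernoulli: X in {0,1}
E[X^2] = 0^2*(1-1/8) + 1^2*1/8 = 1/8

1/8


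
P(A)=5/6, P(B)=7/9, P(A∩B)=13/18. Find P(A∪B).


P(A∪B) = P(A) + P(B) - P(A∩B)
= 5/6 + 7/9 - 13/18 = 8/9

8/9


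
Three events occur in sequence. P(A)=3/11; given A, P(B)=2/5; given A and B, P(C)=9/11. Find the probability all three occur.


P(A∩B∩C) = P(A) * P(B|A) * P(C|A∩B)
= 3/11 * 2/5 * 9/11
= 6/55 * 9/11 = 54/605

54/605


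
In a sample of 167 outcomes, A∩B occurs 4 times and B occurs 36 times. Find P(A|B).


P(A|B) = P(A∩B)/P(B) = (4/167)/(36/167) = 4/36 = 1/9

1/9


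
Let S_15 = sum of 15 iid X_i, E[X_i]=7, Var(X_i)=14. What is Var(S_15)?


By independence, Var(S_n) = n*Var(X_1) = 15*14 = 210

210


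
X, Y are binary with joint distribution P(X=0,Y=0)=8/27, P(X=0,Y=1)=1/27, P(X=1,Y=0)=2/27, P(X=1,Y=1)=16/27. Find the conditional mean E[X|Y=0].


P(Y=0) = 10/27
E[X|Y=0] = (0*8 + 1*2)/10 = 2/10 = 1/5

1/5


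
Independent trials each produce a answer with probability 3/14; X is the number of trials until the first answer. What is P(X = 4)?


P(X=4) = (1-p)^3 * p = (11/14)^3 * 3/14
= 1331/2744 * 3/14 = 3993/38416

3993/38416


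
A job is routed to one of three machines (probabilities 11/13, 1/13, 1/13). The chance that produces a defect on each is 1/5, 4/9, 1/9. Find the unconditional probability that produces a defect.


P(A) = P(A|B1)P(B1) + P(A|B2)P(B2) + P(A|B3)P(B3)
= 1/5*11/13 + 4/9*1/13 + 1/9*1/13
= 11/65 + 4/117 + 1/117 = 124/585

124/585


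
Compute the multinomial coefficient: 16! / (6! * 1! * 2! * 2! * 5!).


16! = 20922789888000
Denominator: 6!=720 * 1!=1 * 2!=2 * 2!=2 * 5!=120
Coefficient = 20922789888000 / 345600 = 60540480

60540480


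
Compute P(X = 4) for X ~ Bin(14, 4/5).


P(X=4) = C(14,4) * p^4 * (1-p)^10
= 1001 * 256/625 * 1/9765625
= 256256/6103515625

256256/6103515625


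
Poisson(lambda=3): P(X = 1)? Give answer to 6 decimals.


P(X=1) = e^(-3) * 3^1 / 1!
≈ 0.04978706837 * 3 / 1
≈ 0.149361

0.149361


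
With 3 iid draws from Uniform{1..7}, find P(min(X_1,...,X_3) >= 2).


P(min >= 2) = P(all X_i >= 2) = (P(X_1 >= 2))^3
= (6/7)^3 = 216/343

216/343


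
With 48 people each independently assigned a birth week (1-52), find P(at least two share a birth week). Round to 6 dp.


P(all different) = prod((52-i)/52 for i=0..47) = 0.000000
P(at least one match) = 1 - 0.000000 = 1.000000

1.000000


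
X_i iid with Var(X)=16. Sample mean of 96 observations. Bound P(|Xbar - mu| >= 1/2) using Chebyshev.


Var(Xbar) = Var(X)/n = 16/96
Chebyshev: P(|Xbar-mu| >= 1/2) <= Var(Xbar)/(1/2)^2 = (1/6)/(1/4) = 2/3

2/3


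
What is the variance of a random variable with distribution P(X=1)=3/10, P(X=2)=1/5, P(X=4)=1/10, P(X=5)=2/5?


E[X] = 31/10, E[X^2] = 127/10
Var(X) = E[X^2] - (E[X])^2 = 127/10 - (31/10)^2 = 309/100

309/100


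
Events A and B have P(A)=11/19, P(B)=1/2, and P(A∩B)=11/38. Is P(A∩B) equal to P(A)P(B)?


P(A)*P(B) = 11/19*1/2 = 11/38
P(A∩B) = 11/38, which equals P(A)P(B), so independent

Yes, A and B are independent


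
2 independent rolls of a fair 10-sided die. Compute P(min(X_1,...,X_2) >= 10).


P(min >= 10) = P(all X_i >= 10) = (P(X_1 >= 10))^2
= (1/10)^2 = 1/100

1/100


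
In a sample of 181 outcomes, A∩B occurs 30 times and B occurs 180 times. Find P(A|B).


P(A|B) = P(A∩B)/P(B) = (30/181)/(180/181) = 30/180 = 1/6

1/6


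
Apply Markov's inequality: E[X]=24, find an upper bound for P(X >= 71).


Markov: P(X >= a) <= E[X]/a
P(X >= 71) <= 24/71

24/71


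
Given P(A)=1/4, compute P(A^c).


P(A') = 1 - P(A) = 1 - 1/4 = 3/4

3/4


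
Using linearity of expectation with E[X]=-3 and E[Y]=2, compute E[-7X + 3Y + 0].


E[-7X + 3Y + 0] = -7*E[X] + 3*E[Y] + 0
= (-7)*(-3) + (3)*(2) + (0)
= 21 + 6 + 0 = 27

27


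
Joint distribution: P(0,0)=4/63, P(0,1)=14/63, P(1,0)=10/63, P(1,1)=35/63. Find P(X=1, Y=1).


Read from table: P(X=1, Y=1) = 35/63 = 5/9

5/9


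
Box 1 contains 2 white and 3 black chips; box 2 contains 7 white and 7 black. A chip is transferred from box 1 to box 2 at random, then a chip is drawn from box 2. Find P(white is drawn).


P(transfer white) = 2/5; P(transfer black) = 3/5
If white transferred: Urn II has 8 white of 15, so P(white|white moved) = 8/15
If black transferred: Urn II has 7 white of 15, so P(white|black moved) = 7/15
By total probability: P(white) = 2/5*8/15 + 3/5*7/15 = 37/75

37/75


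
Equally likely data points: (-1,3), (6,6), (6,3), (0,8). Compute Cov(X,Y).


E[X]=11/4, E[Y]=5, E[XY]=51/4
Cov(X,Y) = E[XY] - E[X]E[Y] = 51/4 - 11/4*5 = -1

-1


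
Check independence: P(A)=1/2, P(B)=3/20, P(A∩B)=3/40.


P(A)*P(B) = 1/2*3/20 = 3/40
P(A∩B) = 3/40, which equals P(A)P(B), so independent

Yes, A and B are independent


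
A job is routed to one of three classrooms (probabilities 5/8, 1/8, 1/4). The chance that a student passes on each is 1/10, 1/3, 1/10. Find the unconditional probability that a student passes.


P(A) = P(A|B1)P(B1) + P(A|B2)P(B2) + P(A|B3)P(B3)
= 1/10*5/8 + 1/3*1/8 + 1/10*1/4
= 1/16 + 1/24 + 1/40 = 31/240

31/240


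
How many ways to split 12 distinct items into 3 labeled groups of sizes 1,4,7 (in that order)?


12! = 479001600
Denominator: 1!=1 * 4!=24 * 7!=5040
Coefficient = 479001600 / 120960 = 3960

3960


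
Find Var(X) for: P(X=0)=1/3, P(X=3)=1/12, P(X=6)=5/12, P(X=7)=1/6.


E[X] = 47/12, E[X^2] = 287/12
Var(X) = E[X^2] - (E[X])^2 = 287/12 - (47/12)^2 = 1235/144

1235/144


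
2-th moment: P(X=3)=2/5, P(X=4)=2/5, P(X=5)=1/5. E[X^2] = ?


E[X^2] = sum(x^2 * P(x))
= 9*2/5 + 16*2/5 + 25*1/5
= 15

15


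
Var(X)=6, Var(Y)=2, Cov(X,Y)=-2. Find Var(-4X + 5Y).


Var(-4X + 5Y) = (-4)^2*Var(X) + 5^2*Var(Y) + 2*(-4)*5*Cov(X,Y)
= 16*6 + 25*2 - 40*(-2)
= 96 + 50 + 80 = 226

226


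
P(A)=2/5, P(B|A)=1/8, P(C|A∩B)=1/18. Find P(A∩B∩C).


P(A∩B∩C) = P(A) * P(B|A) * P(C|A∩B)
= 2/5 * 1/8 * 1/18
= 1/20 * 1/18 = 1/360

1/360


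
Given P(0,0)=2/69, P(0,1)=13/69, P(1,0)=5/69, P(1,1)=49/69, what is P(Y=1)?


P(Y=1) = P(0,1)+P(1,1) = 13/69 + 49/69 = 62/69

62/69


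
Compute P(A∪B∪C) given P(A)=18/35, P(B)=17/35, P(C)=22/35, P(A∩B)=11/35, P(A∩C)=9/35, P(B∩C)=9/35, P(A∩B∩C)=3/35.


P(A∪B∪C) = P(A)+P(B)+P(C) - P(AB)-P(AC)-P(BC) + P(ABC)
= 18/35+17/35+22/35 - 11/35-9/35-9/35 + 3/35
= 31/35

31/35


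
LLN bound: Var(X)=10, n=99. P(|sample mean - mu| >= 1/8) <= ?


Var(Xbar) = Var(X)/n = 10/99
Chebyshev: P(|Xbar-mu| >= 1/8) <= Var(Xbar)/(1/8)^2 = (10/99)/(1/64) = 640/99
Bound exceeds 1, so trivial bound: 1

1


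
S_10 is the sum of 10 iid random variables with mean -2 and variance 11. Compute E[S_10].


E[S_n] = n*E[X_1] = 10*-2 = -20

-20


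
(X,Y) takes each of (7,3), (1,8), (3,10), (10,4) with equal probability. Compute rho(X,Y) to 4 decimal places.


Cov(X,Y) = -8.0625, Var(X) = 12.1875, Var(Y) = 8.1875
rho = Cov/(sqrt(VarX)*sqrt(VarY)) = -0.8071

-0.8071


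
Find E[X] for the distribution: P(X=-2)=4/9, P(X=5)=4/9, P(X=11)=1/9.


E[X] = sum(x * P(x))
= -2*4/9 + 5*4/9 + 11*1/9
= 23/9

23/9


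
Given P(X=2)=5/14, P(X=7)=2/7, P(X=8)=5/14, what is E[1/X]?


E[1/X] = sum(g(x)*P(x))
= 1/2*5/14 + 1/7*2/7 + 1/8*5/14
= 207/784

207/784


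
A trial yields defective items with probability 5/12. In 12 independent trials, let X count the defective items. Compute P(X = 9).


P(X=9) = C(12,9) * p^9 * (1-p)^3
= 220 * 1953125/5159780352 * 343/1728
= 36845703125/2229025112064

36845703125/2229025112064


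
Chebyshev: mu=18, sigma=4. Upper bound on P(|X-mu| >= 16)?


k = 16/4 = 4
Chebyshev: P(|X-mu| >= k*sigma) <= 1/k^2 = 1/4^2 = 1/16

1/16


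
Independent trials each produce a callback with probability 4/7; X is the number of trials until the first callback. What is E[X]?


For geometric (trials until first success), E[X] = 1/p = 1/(4/7) = 7/4

7/4


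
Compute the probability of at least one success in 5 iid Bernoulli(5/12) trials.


P(at least one) = 1 - P(none)
P(none) = (1 - 5/12)^5 = (7/12)^5 = 16807/248832
P(at least one) = 1 - 16807/248832 = 232025/248832

232025/248832


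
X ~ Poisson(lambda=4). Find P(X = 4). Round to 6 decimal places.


P(X=4) = e^(-4) * 4^4 / 4!
≈ 0.01831563889 * 256 / 24
≈ 0.195367

0.195367


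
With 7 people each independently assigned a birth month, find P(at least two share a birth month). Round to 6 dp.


P(all different) = prod((12-i)/12 for i=0..6) = 0.111400
P(at least one match) = 1 - 0.111400 = 0.888600

0.888600


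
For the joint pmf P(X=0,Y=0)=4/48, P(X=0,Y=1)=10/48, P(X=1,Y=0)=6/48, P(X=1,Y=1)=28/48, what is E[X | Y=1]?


P(Y=1) = 38/48
E[X|Y=1] = (0*10 + 1*28)/38 = 28/38 = 14/19

14/19


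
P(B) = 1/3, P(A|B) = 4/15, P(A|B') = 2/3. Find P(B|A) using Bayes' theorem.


P(A) = P(A|B)P(B) + P(A|B')P(B') = 4/15*1/3 + 2/3*2/3 = 8/15
P(B|A) = P(A|B)P(B)/P(A) = (4/45)/(8/15) = 1/6

1/6


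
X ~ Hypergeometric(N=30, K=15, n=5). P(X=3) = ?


P(X=3) = C(15,3)*C(15,2) / C(30,5)
= 455*105 / 142506
= 47775/142506 = 175/522

175/522


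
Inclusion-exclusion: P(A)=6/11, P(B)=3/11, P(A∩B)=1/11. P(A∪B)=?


P(A∪B) = P(A) + P(B) - P(A∩B)
= 6/11 + 3/11 - 1/11 = 8/11

8/11


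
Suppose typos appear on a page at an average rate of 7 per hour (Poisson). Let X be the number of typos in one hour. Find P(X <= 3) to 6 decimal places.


P(X<=3) = e^(-7)*7^0/0! + e^(-7)*7^1/1! + e^(-7)*7^2/2! + e^(-7)*7^3/3!
≈ 0.0009118820 + 0.0063831738 + 0.0223411082 + 0.0521292524
= 0.0817654164
≈ 0.081765

0.081765


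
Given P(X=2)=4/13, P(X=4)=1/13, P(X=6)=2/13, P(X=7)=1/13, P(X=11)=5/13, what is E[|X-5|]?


E[|X-5|] = sum(g(x)*P(x))
= 3*4/13 + 1*1/13 + 1*2/13 + 2*1/13 + 6*5/13
= 47/13

47/13


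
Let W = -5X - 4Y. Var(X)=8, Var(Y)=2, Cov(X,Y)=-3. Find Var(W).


Var(-5X - 4Y) = (-5)^2*Var(X) + (-4)^2*Var(Y) + 2*(-5)*(-4)*Cov(X,Y)
= 25*8 + 16*2 + 40*(-3)
= 200 + 32 - 120 = 112

112


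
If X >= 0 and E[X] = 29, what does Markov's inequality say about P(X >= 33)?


Markov: P(X >= a) <= E[X]/a
P(X >= 33) <= 29/33

29/33


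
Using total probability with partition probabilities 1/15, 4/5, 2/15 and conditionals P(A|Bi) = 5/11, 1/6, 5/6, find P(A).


P(A) = P(A|B1)P(B1) + P(A|B2)P(B2) + P(A|B3)P(B3)
= 5/11*1/15 + 1/6*4/5 + 5/6*2/15
= 1/33 + 2/15 + 1/9 = 136/495

136/495


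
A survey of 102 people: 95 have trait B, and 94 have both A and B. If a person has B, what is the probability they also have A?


P(A|B) = P(A∩B)/P(B) = (94/102)/(95/102) = 94/95

94/95


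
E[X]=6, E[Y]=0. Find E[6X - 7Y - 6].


E[6X - 7Y - 6] = 6*E[X] - 7*E[Y] - 6
= (6)*(6) + (-7)*(0) + (-6)
= 36 + 0 - 6 = 30

30


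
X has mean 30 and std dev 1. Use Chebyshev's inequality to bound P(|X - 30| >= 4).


k = 4/1 = 4
Chebyshev: P(|X-mu| >= k*sigma) <= 1/k^2 = 1/4^2 = 1/16

1/16


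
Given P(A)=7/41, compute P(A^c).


P(A') = 1 - P(A) = 1 - 7/41 = 34/41

34/41


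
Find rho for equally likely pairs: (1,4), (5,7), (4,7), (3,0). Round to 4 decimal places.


Cov(X,Y) = 2.1250, Var(X) = 2.1875, Var(Y) = 8.2500
rho = Cov/(sqrt(VarX)*sqrt(VarY)) = 0.5002

0.5002


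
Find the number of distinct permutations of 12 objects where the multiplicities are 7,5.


12! = 479001600
Denominator: 7!=5040 * 5!=120
Coefficient = 479001600 / 604800 = 792

792


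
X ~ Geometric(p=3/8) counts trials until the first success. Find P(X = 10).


P(X=10) = (1-p)^9 * p = (5/8)^9 * 3/8
= 1953125/134217728 * 3/8 = 5859375/1073741824

5859375/1073741824


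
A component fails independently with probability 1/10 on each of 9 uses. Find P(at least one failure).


P(at least one) = 1 - P(none)
P(none) = (1 - 1/10)^9 = (9/10)^9 = 387420489/1000000000
P(at least one) = 1 - 387420489/1000000000 = 612579511/1000000000

612579511/1000000000


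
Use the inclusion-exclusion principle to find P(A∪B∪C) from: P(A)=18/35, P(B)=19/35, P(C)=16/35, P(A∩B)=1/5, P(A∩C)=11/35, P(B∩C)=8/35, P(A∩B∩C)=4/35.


P(A∪B∪C) = P(A)+P(B)+P(C) - P(AB)-P(AC)-P(BC) + P(ABC)
= 18/35+19/35+16/35 - 1/5-11/35-8/35 + 4/35
= 31/35

31/35


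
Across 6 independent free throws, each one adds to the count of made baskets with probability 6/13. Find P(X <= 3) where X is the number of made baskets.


P(X<=3) = P(X=0) + P(X=1) + P(X=2) + P(X=3)
= 117649/4826809 + 605052/4826809 + 1296540/4826809 + 1481760/4826809
= 3501001/4826809

3501001/4826809


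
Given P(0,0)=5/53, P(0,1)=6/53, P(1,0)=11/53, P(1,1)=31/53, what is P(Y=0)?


P(Y=0) = P(0,0)+P(1,0) = 5/53 + 11/53 = 16/53

16/53


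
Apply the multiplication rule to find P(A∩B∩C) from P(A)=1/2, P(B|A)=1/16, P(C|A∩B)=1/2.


P(A∩B∩C) = P(A) * P(B|A) * P(C|A∩B)
= 1/2 * 1/16 * 1/2
= 1/32 * 1/2 = 1/64

1/64


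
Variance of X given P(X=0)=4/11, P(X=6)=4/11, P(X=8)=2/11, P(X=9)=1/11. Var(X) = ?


E[X] = 49/11, E[X^2] = 353/11
Var(X) = E[X^2] - (E[X])^2 = 353/11 - (49/11)^2 = 1482/121

1482/121


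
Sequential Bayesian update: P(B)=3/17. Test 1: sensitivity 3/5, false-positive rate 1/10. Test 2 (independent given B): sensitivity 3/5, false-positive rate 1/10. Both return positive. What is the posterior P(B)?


After test 1: P(+) = 3/5*3/17 + 1/10*14/17 = 16/85
P(B|+) = (9/85)/(16/85) = 9/16
After test 2 (use post1 as new prior): P(+) = 3/5*9/16 + 1/10*7/16 = 61/160
P(B|+,+) = (27/80)/(61/160) = 54/61

54/61


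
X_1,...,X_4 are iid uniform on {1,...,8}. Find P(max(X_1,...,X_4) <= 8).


P(max <= 8) = P(all X_i <= 8) = (P(X_1 <= 8))^4
= (8/8)^4 = 1^4 = 1

1


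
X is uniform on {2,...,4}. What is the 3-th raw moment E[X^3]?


E[X^3] = (1/3) * sum(x^3 for x=2..4)
= 99/3 = 33

33


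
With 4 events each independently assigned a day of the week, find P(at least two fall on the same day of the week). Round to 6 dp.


P(all different) = prod((7-i)/7 for i=0..3) = 0.349854
P(at least one match) = 1 - 0.349854 = 0.650146

0.650146


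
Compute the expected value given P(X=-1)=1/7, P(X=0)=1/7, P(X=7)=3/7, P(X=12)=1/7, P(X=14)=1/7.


E[X] = sum(x * P(x))
= -1*1/7 + 0*1/7 + 7*3/7 + 12*1/7 + 14*1/7
= 46/7

46/7


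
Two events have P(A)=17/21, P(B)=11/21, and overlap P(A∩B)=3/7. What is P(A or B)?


P(A∪B) = P(A) + P(B) - P(A∩B)
= 17/21 + 11/21 - 3/7 = 19/21

19/21


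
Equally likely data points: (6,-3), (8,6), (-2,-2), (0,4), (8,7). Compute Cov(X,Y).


E[X]=4, E[Y]=12/5, E[XY]=18
Cov(X,Y) = E[XY] - E[X]E[Y] = 18 - 4*12/5 = 42/5

42/5


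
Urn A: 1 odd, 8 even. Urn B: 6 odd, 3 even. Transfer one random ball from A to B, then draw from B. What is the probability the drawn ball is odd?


P(transfer odd) = 1/9; P(transfer even) = 8/9
If odd transferred: Urn II has 7 odd of 10, so P(odd|odd moved) = 7/10
If even transferred: Urn II has 6 odd of 10, so P(odd|even moved) = 3/5
By total probability: P(odd) = 1/9*7/10 + 8/9*3/5 = 11/18

11/18


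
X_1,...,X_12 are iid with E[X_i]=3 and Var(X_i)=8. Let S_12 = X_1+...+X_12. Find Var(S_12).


By independence, Var(S_n) = n*Var(X_1) = 12*8 = 96

96


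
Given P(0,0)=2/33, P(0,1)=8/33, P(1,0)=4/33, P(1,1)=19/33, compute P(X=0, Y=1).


Read from table: P(X=0, Y=1) = 8/33

8/33


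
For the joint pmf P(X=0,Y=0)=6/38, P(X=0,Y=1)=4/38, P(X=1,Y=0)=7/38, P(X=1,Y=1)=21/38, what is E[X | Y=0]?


P(Y=0) = 13/38
E[X|Y=0] = (0*6 + 1*7)/13 = 7/13

7/13


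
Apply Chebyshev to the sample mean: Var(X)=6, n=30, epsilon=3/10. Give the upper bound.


Var(Xbar) = Var(X)/n = 6/30
Chebyshev: P(|Xbar-mu| >= 3/10) <= Var(Xbar)/(3/10)^2 = (1/5)/(9/100) = 20/9
Bound exceeds 1, so trivial bound: 1

1


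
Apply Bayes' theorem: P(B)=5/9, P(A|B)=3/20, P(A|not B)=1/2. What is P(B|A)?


P(A) = P(A|B)P(B) + P(A|B')P(B') = 3/20*5/9 + 1/2*4/9 = 11/36
P(B|A) = P(A|B)P(B)/P(A) = (1/12)/(11/36) = 3/11

3/11


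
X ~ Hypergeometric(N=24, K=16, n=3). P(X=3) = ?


P(X=3) = C(16,3)*C(8,0) / C(24,3)
= 560*1 / 2024
= 560/2024 = 70/253

70/253


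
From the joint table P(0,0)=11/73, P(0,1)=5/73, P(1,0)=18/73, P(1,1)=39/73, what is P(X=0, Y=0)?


Read from table: P(X=0, Y=0) = 11/73

11/73


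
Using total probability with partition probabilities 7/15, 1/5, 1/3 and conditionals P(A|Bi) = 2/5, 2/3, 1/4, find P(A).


P(A) = P(A|B1)P(B1) + P(A|B2)P(B2) + P(A|B3)P(B3)
= 2/5*7/15 + 2/3*1/5 + 1/4*1/3
= 14/75 + 2/15 + 1/12 = 121/300

121/300


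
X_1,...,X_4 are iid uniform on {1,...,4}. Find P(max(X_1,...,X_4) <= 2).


P(max <= 2) = P(all X_i <= 2) = (P(X_1 <= 2))^4
= (2/4)^4 = (1/2)^4 = 1/16

1/16


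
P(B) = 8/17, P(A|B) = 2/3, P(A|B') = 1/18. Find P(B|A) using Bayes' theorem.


P(A) = P(A|B)P(B) + P(A|B')P(B') = 2/3*8/17 + 1/18*9/17 = 35/102
P(B|A) = P(A|B)P(B)/P(A) = (16/51)/(35/102) = 32/35

32/35


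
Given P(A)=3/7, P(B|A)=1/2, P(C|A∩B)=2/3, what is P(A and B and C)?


P(A∩B∩C) = P(A) * P(B|A) * P(C|A∩B)
= 3/7 * 1/2 * 2/3
= 3/14 * 2/3 = 1/7

1/7


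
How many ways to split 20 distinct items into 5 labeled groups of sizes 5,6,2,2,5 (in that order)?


20! = 2432902008176640000
Denominator: 5!=120 * 6!=720 * 2!=2 * 2!=2 * 5!=120
Coefficient = 2432902008176640000 / 41472000 = 58663725120

58663725120


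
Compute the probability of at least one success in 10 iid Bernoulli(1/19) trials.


P(at least one) = 1 - P(none)
P(none) = (1 - 1/19)^10 = (18/19)^10 = 3570467226624/6131066257801
P(at least one) = 1 - 3570467226624/6131066257801 = 2560599031177/6131066257801

2560599031177/6131066257801


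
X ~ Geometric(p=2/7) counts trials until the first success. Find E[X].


For geometric (trials until first success), E[X] = 1/p = 1/(2/7) = 7/2

7/2


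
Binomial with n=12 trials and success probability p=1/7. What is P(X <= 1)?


P(X<=1) = P(X=0) + P(X=1)
= 2176782336/13841287201 + 4353564672/13841287201
= 6530347008/13841287201

6530347008/13841287201


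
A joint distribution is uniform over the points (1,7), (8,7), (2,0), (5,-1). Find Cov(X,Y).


E[X]=4, E[Y]=13/4, E[XY]=29/2
Cov(X,Y) = E[XY] - E[X]E[Y] = 29/2 - 4*13/4 = 3/2

3/2


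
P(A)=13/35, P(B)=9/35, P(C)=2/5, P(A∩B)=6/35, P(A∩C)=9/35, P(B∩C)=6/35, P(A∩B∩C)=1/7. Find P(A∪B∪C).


P(A∪B∪C) = P(A)+P(B)+P(C) - P(AB)-P(AC)-P(BC) + P(ABC)
= 13/35+9/35+2/5 - 6/35-9/35-6/35 + 1/7
= 4/7

4/7


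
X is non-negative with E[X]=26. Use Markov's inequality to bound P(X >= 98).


Markov: P(X >= a) <= E[X]/a
P(X >= 98) <= 26/98 = 13/49

13/49


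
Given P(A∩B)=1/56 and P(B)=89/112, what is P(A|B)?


P(A|B) = P(A∩B)/P(B) = (2/112)/(89/112) = 2/89

2/89


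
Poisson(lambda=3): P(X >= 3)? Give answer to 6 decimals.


P(X>=3) = 1 - P(X<=2) = 1 - (e^(-3)*3^0/0! + e^(-3)*3^1/1! + e^(-3)*3^2/2!)
≈ 1 - (0.0497870684 + 0.1493612051 + 0.2240418077)
= 1 - 0.4231900812 = 0.5768099188
≈ 0.576810

0.576810


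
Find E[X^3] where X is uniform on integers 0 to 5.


E[X^3] = (1/6) * sum(x^3 for x=0..5)
= 225/6 = 75/2

75/2


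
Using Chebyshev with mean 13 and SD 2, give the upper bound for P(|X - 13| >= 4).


k = 4/2 = 2
Chebyshev: P(|X-mu| >= k*sigma) <= 1/k^2 = 1/2^2 = 1/4

1/4


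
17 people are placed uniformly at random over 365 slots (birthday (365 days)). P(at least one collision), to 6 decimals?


P(all different) = prod((365-i)/365 for i=0..16) = 0.684992
P(at least one match) = 1 - 0.684992 = 0.315008

0.315008


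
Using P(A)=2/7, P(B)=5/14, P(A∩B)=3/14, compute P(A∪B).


P(A∪B) = P(A) + P(B) - P(A∩B)
= 2/7 + 5/14 - 3/14 = 3/7

3/7


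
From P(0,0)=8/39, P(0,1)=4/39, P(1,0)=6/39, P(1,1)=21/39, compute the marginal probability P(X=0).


P(X=0) = P(0,0)+P(0,1) = 8/39 + 4/39 = 12/39 = 4/13

4/13


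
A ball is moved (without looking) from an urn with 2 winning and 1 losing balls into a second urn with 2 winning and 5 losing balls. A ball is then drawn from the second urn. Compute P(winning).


P(transfer winning) = 2/3; P(transfer losing) = 1/3
If winning transferred: Urn II has 3 winning of 8, so P(winning|winning moved) = 3/8
If losing transferred: Urn II has 2 winning of 8, so P(winning|losing moved) = 1/4
By total probability: P(winning) = 2/3*3/8 + 1/3*1/4 = 1/3

1/3


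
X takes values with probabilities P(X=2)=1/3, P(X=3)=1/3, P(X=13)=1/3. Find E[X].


E[X] = sum(x * P(x))
= 2*1/3 + 3*1/3 + 13*1/3
= 6

6


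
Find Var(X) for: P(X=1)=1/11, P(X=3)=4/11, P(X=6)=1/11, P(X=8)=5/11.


E[X] = 59/11, E[X^2] = 393/11
Var(X) = E[X^2] - (E[X])^2 = 393/11 - (59/11)^2 = 842/121

842/121


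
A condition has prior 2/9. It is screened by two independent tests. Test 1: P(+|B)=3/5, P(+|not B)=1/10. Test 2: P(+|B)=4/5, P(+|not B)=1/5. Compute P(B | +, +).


After test 1: P(+) = 3/5*2/9 + 1/10*7/9 = 19/90
P(B|+) = (2/15)/(19/90) = 12/19
After test 2 (use post1 as new prior): P(+) = 4/5*12/19 + 1/5*7/19 = 11/19
P(B|+,+) = (48/95)/(11/19) = 48/55

48/55


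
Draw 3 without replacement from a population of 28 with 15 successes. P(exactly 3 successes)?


P(X=3) = C(15,3)*C(13,0) / C(28,3)
= 455*1 / 3276
= 455/3276 = 5/36

5/36


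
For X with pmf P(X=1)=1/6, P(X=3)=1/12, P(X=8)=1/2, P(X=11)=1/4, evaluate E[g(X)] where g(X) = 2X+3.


E[2X+3] = sum(g(x)*P(x))
= 5*1/6 + 9*1/12 + 19*1/2 + 25*1/4
= 52/3

52/3


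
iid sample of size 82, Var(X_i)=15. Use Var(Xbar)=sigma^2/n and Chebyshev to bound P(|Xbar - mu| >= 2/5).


Var(Xbar) = Var(X)/n = 15/82
Chebyshev: P(|Xbar-mu| >= 2/5) <= Var(Xbar)/(2/5)^2 = (15/82)/(4/25) = 375/328
Bound exceeds 1, so trivial bound: 1

1


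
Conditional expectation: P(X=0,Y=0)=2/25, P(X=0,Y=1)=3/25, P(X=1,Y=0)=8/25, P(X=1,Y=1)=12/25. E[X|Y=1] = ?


P(Y=1) = 15/25
E[X|Y=1] = (0*3 + 1*12)/15 = 12/15 = 4/5

4/5


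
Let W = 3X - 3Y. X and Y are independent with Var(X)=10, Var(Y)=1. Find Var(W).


Independence => Cov(X,Y)=0
Var(3X - 3Y) = 3^2*Var(X) + (-3)^2*Var(Y)
= 9*10 + 9*1 = 99

99


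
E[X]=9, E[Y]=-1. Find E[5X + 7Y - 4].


E[5X + 7Y - 4] = 5*E[X] + 7*E[Y] - 4
= (5)*(9) + (7)*(-1) + (-4)
= 45 - 7 - 4 = 34

34


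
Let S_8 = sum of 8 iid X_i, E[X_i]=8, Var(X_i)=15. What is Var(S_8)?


By independence, Var(S_n) = n*Var(X_1) = 8*15 = 120

120


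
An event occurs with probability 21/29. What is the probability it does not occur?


P(A') = 1 - P(A) = 1 - 21/29 = 8/29

8/29


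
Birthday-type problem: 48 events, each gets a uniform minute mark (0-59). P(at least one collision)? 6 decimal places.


P(all different) = prod((60-i)/60 for i=0..47) = 0.000000
P(at least one match) = 1 - 0.000000 = 1.000000

1.000000


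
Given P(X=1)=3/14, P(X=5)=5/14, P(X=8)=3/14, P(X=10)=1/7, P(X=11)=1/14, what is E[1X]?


E[1X] = sum(g(x)*P(x))
= 1*3/14 + 5*5/14 + 8*3/14 + 10*1/7 + 11*1/14
= 83/14

83/14


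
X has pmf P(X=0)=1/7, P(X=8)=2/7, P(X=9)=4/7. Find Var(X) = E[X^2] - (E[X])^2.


E[X] = 52/7, E[X^2] = 452/7
Var(X) = E[X^2] - (E[X])^2 = 452/7 - (52/7)^2 = 460/49

460/49


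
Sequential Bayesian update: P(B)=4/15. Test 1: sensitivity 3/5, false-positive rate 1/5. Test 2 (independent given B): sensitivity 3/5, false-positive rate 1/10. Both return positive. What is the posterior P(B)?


After test 1: P(+) = 3/5*4/15 + 1/5*11/15 = 23/75
P(B|+) = (4/25)/(23/75) = 12/23
After test 2 (use post1 as new prior): P(+) = 3/5*12/23 + 1/10*11/23 = 83/230
P(B|+,+) = (36/115)/(83/230) = 72/83

72/83


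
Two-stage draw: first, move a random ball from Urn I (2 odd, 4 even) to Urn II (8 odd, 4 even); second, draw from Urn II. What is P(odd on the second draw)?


P(transfer odd) = 2/6 = 1/3; P(transfer even) = 2/3
If odd transferred: Urn II has 9 odd of 13, so P(odd|odd moved) = 9/13
If even transferred: Urn II has 8 odd of 13, so P(odd|even moved) = 8/13
By total probability: P(odd) = 1/3*9/13 + 2/3*8/13 = 25/39

25/39


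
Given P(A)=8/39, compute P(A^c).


P(A') = 1 - P(A) = 1 - 8/39 = 31/39

31/39


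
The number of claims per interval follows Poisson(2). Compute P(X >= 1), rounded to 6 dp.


P(X>=1) = 1 - P(X<=0) = 1 - (e^(-2)*2^0/0!)
≈ 1 - 0.1353352832 = 0.8646647168
≈ 0.864665

0.864665


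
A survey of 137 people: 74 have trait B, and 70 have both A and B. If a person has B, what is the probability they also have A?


P(A|B) = P(A∩B)/P(B) = (70/137)/(74/137) = 70/74 = 35/37

35/37


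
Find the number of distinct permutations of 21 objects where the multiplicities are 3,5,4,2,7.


21! = 51090942171709440000
Denominator: 3!=6 * 5!=120 * 4!=24 * 2!=2 * 7!=5040
Coefficient = 51090942171709440000 / 174182400 = 293318625600

293318625600


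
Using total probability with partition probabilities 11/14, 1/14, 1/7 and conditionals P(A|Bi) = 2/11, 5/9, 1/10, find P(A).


P(A) = P(A|B1)P(B1) + P(A|B2)P(B2) + P(A|B3)P(B3)
= 2/11*11/14 + 5/9*1/14 + 1/10*1/7
= 1/7 + 5/126 + 1/70 = 62/315

62/315


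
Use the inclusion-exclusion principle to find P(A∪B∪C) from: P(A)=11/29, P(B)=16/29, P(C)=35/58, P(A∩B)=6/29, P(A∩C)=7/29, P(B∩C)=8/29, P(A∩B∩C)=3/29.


P(A∪B∪C) = P(A)+P(B)+P(C) - P(AB)-P(AC)-P(BC) + P(ABC)
= 11/29+16/29+35/58 - 6/29-7/29-8/29 + 3/29
= 53/58

53/58


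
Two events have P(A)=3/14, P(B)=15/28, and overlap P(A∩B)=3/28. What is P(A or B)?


P(A∪B) = P(A) + P(B) - P(A∩B)
= 3/14 + 15/28 - 3/28 = 9/14

9/14


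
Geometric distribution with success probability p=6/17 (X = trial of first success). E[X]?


For geometric (trials until first success), E[X] = 1/p = 1/(6/17) = 17/6

17/6


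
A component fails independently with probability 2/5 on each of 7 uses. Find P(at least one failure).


P(at least one) = 1 - P(none)
P(none) = (1 - 2/5)^7 = (3/5)^7 = 2187/78125
P(at least one) = 1 - 2187/78125 = 75938/78125

75938/78125


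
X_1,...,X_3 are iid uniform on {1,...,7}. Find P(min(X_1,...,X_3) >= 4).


P(min >= 4) = P(all X_i >= 4) = (P(X_1 >= 4))^3
= (4/7)^3 = 64/343

64/343


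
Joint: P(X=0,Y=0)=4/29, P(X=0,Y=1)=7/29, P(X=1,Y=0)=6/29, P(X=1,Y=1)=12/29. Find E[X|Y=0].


P(Y=0) = 10/29
E[X|Y=0] = (0*4 + 1*6)/10 = 6/10 = 3/5

3/5


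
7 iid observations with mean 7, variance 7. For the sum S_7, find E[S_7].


E[S_n] = n*E[X_1] = 7*7 = 49

49


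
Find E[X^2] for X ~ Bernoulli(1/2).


For Bernoulli: X in {0,1}
E[X^2] = 0^2*(1-1/2) + 1^2*1/2 = 1/2

1/2


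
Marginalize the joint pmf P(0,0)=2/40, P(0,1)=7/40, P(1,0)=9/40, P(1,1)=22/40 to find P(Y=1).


P(Y=1) = P(0,1)+P(1,1) = 7/40 + 22/40 = 29/40

29/40


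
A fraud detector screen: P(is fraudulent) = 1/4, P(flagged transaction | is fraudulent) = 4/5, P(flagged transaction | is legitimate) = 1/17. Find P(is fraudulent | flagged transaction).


P(A) = P(A|B)P(B) + P(A|B')P(B') = 4/5*1/4 + 1/17*3/4 = 83/340
P(B|A) = P(A|B)P(B)/P(A) = (1/5)/(83/340) = 68/83

68/83


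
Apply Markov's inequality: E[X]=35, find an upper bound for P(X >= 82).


Markov: P(X >= a) <= E[X]/a
P(X >= 82) <= 35/82

35/82


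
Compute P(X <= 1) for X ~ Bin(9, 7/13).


P(X<=1) = P(X=0) + P(X=1)
= 10077696/10604499373 + 105815808/10604499373
= 115893504/10604499373

115893504/10604499373


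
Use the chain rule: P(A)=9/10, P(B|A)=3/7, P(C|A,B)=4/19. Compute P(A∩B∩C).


P(A∩B∩C) = P(A) * P(B|A) * P(C|A∩B)
= 9/10 * 3/7 * 4/19
= 27/70 * 4/19 = 54/665

54/665


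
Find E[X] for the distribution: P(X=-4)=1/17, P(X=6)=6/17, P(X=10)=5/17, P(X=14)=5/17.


E[X] = sum(x * P(x))
= -4*1/17 + 6*6/17 + 10*5/17 + 14*5/17
= 152/17

152/17


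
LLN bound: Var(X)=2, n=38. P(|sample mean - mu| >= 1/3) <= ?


Var(Xbar) = Var(X)/n = 2/38
Chebyshev: P(|Xbar-mu| >= 1/3) <= Var(Xbar)/(1/3)^2 = (1/19)/(1/9) = 9/19

9/19


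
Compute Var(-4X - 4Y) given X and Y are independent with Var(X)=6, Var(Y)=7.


Independence => Cov(X,Y)=0
Var(-4X - 4Y) = (-4)^2*Var(X) + (-4)^2*Var(Y)
= 16*6 + 16*7 = 208

208


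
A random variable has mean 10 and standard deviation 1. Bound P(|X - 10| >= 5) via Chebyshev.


k = 5/1 = 5
Chebyshev: P(|X-mu| >= k*sigma) <= 1/k^2 = 1/5^2 = 1/25

1/25


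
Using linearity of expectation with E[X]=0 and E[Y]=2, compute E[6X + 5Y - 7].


E[6X + 5Y - 7] = 6*E[X] + 5*E[Y] - 7
= (6)*(0) + (5)*(2) + (-7)
= 0 + 10 - 7 = 3

3


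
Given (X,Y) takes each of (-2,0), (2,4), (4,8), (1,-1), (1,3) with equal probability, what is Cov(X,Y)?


E[X]=6/5, E[Y]=14/5, E[XY]=42/5
Cov(X,Y) = E[XY] - E[X]E[Y] = 42/5 - 6/5*14/5 = 126/25

126/25


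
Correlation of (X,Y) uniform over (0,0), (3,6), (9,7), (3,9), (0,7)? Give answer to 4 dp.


Cov(X,Y) = 4.2000, Var(X) = 10.8000, Var(Y) = 9.3600
rho = Cov/(sqrt(VarX)*sqrt(VarY)) = 0.4177

0.4177


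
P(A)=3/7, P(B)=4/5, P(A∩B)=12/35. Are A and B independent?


P(A)*P(B) = 3/7*4/5 = 12/35
P(A∩B) = 12/35, which equals P(A)P(B), so independent

Yes, A and B are independent


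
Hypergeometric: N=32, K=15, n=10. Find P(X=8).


P(X=8) = C(15,8)*C(17,2) / C(32,10)
= 6435*136 / 64512240
= 875160/64512240 = 561/41354

561/41354


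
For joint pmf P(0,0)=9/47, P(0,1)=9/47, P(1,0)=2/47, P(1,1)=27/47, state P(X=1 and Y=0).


Read from table: P(X=1, Y=0) = 2/47

2/47


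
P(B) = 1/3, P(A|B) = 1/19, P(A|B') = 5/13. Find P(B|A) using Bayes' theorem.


P(A) = P(A|B)P(B) + P(A|B')P(B') = 1/19*1/3 + 5/13*2/3 = 203/741
P(B|A) = P(A|B)P(B)/P(A) = (1/57)/(203/741) = 13/203

13/203


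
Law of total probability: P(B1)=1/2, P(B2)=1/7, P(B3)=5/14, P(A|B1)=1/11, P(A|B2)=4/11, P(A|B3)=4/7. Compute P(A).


P(A) = P(A|B1)P(B1) + P(A|B2)P(B2) + P(A|B3)P(B3)
= 1/11*1/2 + 4/11*1/7 + 4/7*5/14
= 1/22 + 4/77 + 10/49 = 325/1078

325/1078


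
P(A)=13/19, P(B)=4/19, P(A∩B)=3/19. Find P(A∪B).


P(A∪B) = P(A) + P(B) - P(A∩B)
= 13/19 + 4/19 - 3/19 = 14/19

14/19


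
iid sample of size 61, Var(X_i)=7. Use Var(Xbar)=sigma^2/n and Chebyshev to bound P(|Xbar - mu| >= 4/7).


Var(Xbar) = Var(X)/n = 7/61
Chebyshev: P(|Xbar-mu| >= 4/7) <= Var(Xbar)/(4/7)^2 = (7/61)/(16/49) = 343/976

343/976
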